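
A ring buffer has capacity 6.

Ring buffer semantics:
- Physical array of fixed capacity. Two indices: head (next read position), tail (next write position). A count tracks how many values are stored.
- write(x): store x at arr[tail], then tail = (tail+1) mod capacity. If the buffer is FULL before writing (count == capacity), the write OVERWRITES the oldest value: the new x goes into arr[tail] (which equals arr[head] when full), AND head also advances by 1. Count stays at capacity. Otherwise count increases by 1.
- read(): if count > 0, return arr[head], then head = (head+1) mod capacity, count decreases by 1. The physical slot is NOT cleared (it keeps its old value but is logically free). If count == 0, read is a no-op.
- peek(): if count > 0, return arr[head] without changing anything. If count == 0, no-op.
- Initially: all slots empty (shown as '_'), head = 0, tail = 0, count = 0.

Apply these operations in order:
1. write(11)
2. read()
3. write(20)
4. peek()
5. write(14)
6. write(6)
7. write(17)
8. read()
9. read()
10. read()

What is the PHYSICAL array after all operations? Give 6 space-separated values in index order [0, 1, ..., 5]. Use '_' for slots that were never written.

After op 1 (write(11)): arr=[11 _ _ _ _ _] head=0 tail=1 count=1
After op 2 (read()): arr=[11 _ _ _ _ _] head=1 tail=1 count=0
After op 3 (write(20)): arr=[11 20 _ _ _ _] head=1 tail=2 count=1
After op 4 (peek()): arr=[11 20 _ _ _ _] head=1 tail=2 count=1
After op 5 (write(14)): arr=[11 20 14 _ _ _] head=1 tail=3 count=2
After op 6 (write(6)): arr=[11 20 14 6 _ _] head=1 tail=4 count=3
After op 7 (write(17)): arr=[11 20 14 6 17 _] head=1 tail=5 count=4
After op 8 (read()): arr=[11 20 14 6 17 _] head=2 tail=5 count=3
After op 9 (read()): arr=[11 20 14 6 17 _] head=3 tail=5 count=2
After op 10 (read()): arr=[11 20 14 6 17 _] head=4 tail=5 count=1

Answer: 11 20 14 6 17 _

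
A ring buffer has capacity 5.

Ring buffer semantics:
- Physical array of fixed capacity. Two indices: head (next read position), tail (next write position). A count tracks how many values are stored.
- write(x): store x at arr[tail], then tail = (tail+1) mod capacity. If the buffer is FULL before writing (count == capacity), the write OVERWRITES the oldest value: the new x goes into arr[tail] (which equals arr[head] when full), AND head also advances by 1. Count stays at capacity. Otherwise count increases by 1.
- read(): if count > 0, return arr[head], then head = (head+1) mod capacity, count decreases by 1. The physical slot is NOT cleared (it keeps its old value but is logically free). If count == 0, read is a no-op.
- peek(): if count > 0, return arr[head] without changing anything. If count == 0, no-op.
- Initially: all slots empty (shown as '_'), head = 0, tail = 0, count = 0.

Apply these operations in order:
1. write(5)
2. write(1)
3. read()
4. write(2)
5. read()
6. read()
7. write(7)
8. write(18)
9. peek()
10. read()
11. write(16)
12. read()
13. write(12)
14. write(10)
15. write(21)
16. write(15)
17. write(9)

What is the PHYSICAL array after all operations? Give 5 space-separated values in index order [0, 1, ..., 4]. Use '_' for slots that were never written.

Answer: 9 12 10 21 15

Derivation:
After op 1 (write(5)): arr=[5 _ _ _ _] head=0 tail=1 count=1
After op 2 (write(1)): arr=[5 1 _ _ _] head=0 tail=2 count=2
After op 3 (read()): arr=[5 1 _ _ _] head=1 tail=2 count=1
After op 4 (write(2)): arr=[5 1 2 _ _] head=1 tail=3 count=2
After op 5 (read()): arr=[5 1 2 _ _] head=2 tail=3 count=1
After op 6 (read()): arr=[5 1 2 _ _] head=3 tail=3 count=0
After op 7 (write(7)): arr=[5 1 2 7 _] head=3 tail=4 count=1
After op 8 (write(18)): arr=[5 1 2 7 18] head=3 tail=0 count=2
After op 9 (peek()): arr=[5 1 2 7 18] head=3 tail=0 count=2
After op 10 (read()): arr=[5 1 2 7 18] head=4 tail=0 count=1
After op 11 (write(16)): arr=[16 1 2 7 18] head=4 tail=1 count=2
After op 12 (read()): arr=[16 1 2 7 18] head=0 tail=1 count=1
After op 13 (write(12)): arr=[16 12 2 7 18] head=0 tail=2 count=2
After op 14 (write(10)): arr=[16 12 10 7 18] head=0 tail=3 count=3
After op 15 (write(21)): arr=[16 12 10 21 18] head=0 tail=4 count=4
After op 16 (write(15)): arr=[16 12 10 21 15] head=0 tail=0 count=5
After op 17 (write(9)): arr=[9 12 10 21 15] head=1 tail=1 count=5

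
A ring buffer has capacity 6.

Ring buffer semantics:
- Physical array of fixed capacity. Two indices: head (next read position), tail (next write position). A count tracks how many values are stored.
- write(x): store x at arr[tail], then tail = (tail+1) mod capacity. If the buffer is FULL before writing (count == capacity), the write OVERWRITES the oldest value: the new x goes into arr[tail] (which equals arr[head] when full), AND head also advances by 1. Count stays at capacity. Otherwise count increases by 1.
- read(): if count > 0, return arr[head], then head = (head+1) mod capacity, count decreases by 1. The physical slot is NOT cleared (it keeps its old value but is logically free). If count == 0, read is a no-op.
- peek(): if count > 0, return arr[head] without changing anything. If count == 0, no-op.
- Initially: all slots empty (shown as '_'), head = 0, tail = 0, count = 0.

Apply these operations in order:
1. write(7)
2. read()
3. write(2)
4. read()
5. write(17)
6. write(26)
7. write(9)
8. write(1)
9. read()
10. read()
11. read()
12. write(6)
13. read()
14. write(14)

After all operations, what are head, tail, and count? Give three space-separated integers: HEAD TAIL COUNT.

Answer: 0 2 2

Derivation:
After op 1 (write(7)): arr=[7 _ _ _ _ _] head=0 tail=1 count=1
After op 2 (read()): arr=[7 _ _ _ _ _] head=1 tail=1 count=0
After op 3 (write(2)): arr=[7 2 _ _ _ _] head=1 tail=2 count=1
After op 4 (read()): arr=[7 2 _ _ _ _] head=2 tail=2 count=0
After op 5 (write(17)): arr=[7 2 17 _ _ _] head=2 tail=3 count=1
After op 6 (write(26)): arr=[7 2 17 26 _ _] head=2 tail=4 count=2
After op 7 (write(9)): arr=[7 2 17 26 9 _] head=2 tail=5 count=3
After op 8 (write(1)): arr=[7 2 17 26 9 1] head=2 tail=0 count=4
After op 9 (read()): arr=[7 2 17 26 9 1] head=3 tail=0 count=3
After op 10 (read()): arr=[7 2 17 26 9 1] head=4 tail=0 count=2
After op 11 (read()): arr=[7 2 17 26 9 1] head=5 tail=0 count=1
After op 12 (write(6)): arr=[6 2 17 26 9 1] head=5 tail=1 count=2
After op 13 (read()): arr=[6 2 17 26 9 1] head=0 tail=1 count=1
After op 14 (write(14)): arr=[6 14 17 26 9 1] head=0 tail=2 count=2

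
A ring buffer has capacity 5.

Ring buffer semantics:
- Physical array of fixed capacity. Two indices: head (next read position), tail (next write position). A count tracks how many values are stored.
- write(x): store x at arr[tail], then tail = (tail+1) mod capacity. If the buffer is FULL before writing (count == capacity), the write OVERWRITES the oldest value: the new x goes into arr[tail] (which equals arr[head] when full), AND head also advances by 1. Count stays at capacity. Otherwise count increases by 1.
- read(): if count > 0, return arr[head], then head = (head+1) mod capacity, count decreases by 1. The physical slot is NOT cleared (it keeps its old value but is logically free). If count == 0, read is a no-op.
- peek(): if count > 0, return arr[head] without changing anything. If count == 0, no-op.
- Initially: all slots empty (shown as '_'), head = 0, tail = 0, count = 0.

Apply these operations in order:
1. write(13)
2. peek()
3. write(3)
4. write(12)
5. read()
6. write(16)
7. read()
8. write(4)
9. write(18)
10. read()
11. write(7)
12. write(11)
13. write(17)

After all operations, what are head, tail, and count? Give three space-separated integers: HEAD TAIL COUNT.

After op 1 (write(13)): arr=[13 _ _ _ _] head=0 tail=1 count=1
After op 2 (peek()): arr=[13 _ _ _ _] head=0 tail=1 count=1
After op 3 (write(3)): arr=[13 3 _ _ _] head=0 tail=2 count=2
After op 4 (write(12)): arr=[13 3 12 _ _] head=0 tail=3 count=3
After op 5 (read()): arr=[13 3 12 _ _] head=1 tail=3 count=2
After op 6 (write(16)): arr=[13 3 12 16 _] head=1 tail=4 count=3
After op 7 (read()): arr=[13 3 12 16 _] head=2 tail=4 count=2
After op 8 (write(4)): arr=[13 3 12 16 4] head=2 tail=0 count=3
After op 9 (write(18)): arr=[18 3 12 16 4] head=2 tail=1 count=4
After op 10 (read()): arr=[18 3 12 16 4] head=3 tail=1 count=3
After op 11 (write(7)): arr=[18 7 12 16 4] head=3 tail=2 count=4
After op 12 (write(11)): arr=[18 7 11 16 4] head=3 tail=3 count=5
After op 13 (write(17)): arr=[18 7 11 17 4] head=4 tail=4 count=5

Answer: 4 4 5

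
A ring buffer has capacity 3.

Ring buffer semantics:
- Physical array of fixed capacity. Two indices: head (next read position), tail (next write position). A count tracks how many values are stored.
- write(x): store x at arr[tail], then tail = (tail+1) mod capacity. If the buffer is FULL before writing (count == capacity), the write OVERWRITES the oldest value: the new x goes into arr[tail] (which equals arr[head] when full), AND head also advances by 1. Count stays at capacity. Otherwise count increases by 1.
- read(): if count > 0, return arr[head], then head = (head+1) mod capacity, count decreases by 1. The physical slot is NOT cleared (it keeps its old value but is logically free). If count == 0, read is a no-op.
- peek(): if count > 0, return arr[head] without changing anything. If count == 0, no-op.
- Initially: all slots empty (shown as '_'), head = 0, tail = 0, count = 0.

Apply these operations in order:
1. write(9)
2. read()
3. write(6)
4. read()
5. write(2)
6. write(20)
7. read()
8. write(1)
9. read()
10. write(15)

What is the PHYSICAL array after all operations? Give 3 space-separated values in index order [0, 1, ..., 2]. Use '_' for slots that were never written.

After op 1 (write(9)): arr=[9 _ _] head=0 tail=1 count=1
After op 2 (read()): arr=[9 _ _] head=1 tail=1 count=0
After op 3 (write(6)): arr=[9 6 _] head=1 tail=2 count=1
After op 4 (read()): arr=[9 6 _] head=2 tail=2 count=0
After op 5 (write(2)): arr=[9 6 2] head=2 tail=0 count=1
After op 6 (write(20)): arr=[20 6 2] head=2 tail=1 count=2
After op 7 (read()): arr=[20 6 2] head=0 tail=1 count=1
After op 8 (write(1)): arr=[20 1 2] head=0 tail=2 count=2
After op 9 (read()): arr=[20 1 2] head=1 tail=2 count=1
After op 10 (write(15)): arr=[20 1 15] head=1 tail=0 count=2

Answer: 20 1 15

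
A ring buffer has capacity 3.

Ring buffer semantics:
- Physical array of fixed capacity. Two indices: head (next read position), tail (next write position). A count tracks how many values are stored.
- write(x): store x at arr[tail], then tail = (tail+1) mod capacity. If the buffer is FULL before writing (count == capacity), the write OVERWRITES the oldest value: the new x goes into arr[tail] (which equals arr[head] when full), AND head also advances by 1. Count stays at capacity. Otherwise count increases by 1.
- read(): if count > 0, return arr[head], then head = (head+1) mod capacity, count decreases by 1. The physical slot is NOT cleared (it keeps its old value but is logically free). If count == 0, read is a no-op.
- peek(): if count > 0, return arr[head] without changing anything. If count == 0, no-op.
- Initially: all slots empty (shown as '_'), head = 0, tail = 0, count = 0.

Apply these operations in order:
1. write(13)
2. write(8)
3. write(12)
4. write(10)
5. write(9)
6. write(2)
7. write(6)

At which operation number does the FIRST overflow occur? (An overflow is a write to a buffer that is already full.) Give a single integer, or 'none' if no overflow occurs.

Answer: 4

Derivation:
After op 1 (write(13)): arr=[13 _ _] head=0 tail=1 count=1
After op 2 (write(8)): arr=[13 8 _] head=0 tail=2 count=2
After op 3 (write(12)): arr=[13 8 12] head=0 tail=0 count=3
After op 4 (write(10)): arr=[10 8 12] head=1 tail=1 count=3
After op 5 (write(9)): arr=[10 9 12] head=2 tail=2 count=3
After op 6 (write(2)): arr=[10 9 2] head=0 tail=0 count=3
After op 7 (write(6)): arr=[6 9 2] head=1 tail=1 count=3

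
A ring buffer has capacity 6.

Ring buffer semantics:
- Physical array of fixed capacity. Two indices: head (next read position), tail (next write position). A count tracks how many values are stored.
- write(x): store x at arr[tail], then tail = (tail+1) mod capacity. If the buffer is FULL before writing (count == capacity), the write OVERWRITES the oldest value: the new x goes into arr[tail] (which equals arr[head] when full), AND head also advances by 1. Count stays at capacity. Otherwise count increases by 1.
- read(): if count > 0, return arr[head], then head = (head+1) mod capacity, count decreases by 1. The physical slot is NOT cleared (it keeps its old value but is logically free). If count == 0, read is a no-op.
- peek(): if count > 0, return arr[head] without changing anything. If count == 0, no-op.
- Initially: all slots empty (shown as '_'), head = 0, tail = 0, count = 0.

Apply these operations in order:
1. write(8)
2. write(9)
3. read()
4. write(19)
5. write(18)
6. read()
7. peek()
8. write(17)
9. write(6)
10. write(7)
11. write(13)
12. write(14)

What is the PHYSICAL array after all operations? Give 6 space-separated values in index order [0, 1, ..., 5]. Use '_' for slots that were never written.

Answer: 7 13 14 18 17 6

Derivation:
After op 1 (write(8)): arr=[8 _ _ _ _ _] head=0 tail=1 count=1
After op 2 (write(9)): arr=[8 9 _ _ _ _] head=0 tail=2 count=2
After op 3 (read()): arr=[8 9 _ _ _ _] head=1 tail=2 count=1
After op 4 (write(19)): arr=[8 9 19 _ _ _] head=1 tail=3 count=2
After op 5 (write(18)): arr=[8 9 19 18 _ _] head=1 tail=4 count=3
After op 6 (read()): arr=[8 9 19 18 _ _] head=2 tail=4 count=2
After op 7 (peek()): arr=[8 9 19 18 _ _] head=2 tail=4 count=2
After op 8 (write(17)): arr=[8 9 19 18 17 _] head=2 tail=5 count=3
After op 9 (write(6)): arr=[8 9 19 18 17 6] head=2 tail=0 count=4
After op 10 (write(7)): arr=[7 9 19 18 17 6] head=2 tail=1 count=5
After op 11 (write(13)): arr=[7 13 19 18 17 6] head=2 tail=2 count=6
After op 12 (write(14)): arr=[7 13 14 18 17 6] head=3 tail=3 count=6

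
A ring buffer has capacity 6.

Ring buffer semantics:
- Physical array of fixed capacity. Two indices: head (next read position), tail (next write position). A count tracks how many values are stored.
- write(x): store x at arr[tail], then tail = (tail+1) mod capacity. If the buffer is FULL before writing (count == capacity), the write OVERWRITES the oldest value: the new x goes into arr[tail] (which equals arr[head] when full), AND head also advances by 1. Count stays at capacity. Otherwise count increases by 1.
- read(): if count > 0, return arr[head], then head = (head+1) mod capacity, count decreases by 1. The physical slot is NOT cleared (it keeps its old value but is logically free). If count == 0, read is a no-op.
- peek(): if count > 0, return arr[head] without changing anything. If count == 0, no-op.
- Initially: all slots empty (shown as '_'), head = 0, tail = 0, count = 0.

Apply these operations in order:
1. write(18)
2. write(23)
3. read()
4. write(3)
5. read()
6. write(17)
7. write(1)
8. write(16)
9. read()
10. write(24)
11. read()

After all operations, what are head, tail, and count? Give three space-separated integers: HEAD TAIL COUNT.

Answer: 4 1 3

Derivation:
After op 1 (write(18)): arr=[18 _ _ _ _ _] head=0 tail=1 count=1
After op 2 (write(23)): arr=[18 23 _ _ _ _] head=0 tail=2 count=2
After op 3 (read()): arr=[18 23 _ _ _ _] head=1 tail=2 count=1
After op 4 (write(3)): arr=[18 23 3 _ _ _] head=1 tail=3 count=2
After op 5 (read()): arr=[18 23 3 _ _ _] head=2 tail=3 count=1
After op 6 (write(17)): arr=[18 23 3 17 _ _] head=2 tail=4 count=2
After op 7 (write(1)): arr=[18 23 3 17 1 _] head=2 tail=5 count=3
After op 8 (write(16)): arr=[18 23 3 17 1 16] head=2 tail=0 count=4
After op 9 (read()): arr=[18 23 3 17 1 16] head=3 tail=0 count=3
After op 10 (write(24)): arr=[24 23 3 17 1 16] head=3 tail=1 count=4
After op 11 (read()): arr=[24 23 3 17 1 16] head=4 tail=1 count=3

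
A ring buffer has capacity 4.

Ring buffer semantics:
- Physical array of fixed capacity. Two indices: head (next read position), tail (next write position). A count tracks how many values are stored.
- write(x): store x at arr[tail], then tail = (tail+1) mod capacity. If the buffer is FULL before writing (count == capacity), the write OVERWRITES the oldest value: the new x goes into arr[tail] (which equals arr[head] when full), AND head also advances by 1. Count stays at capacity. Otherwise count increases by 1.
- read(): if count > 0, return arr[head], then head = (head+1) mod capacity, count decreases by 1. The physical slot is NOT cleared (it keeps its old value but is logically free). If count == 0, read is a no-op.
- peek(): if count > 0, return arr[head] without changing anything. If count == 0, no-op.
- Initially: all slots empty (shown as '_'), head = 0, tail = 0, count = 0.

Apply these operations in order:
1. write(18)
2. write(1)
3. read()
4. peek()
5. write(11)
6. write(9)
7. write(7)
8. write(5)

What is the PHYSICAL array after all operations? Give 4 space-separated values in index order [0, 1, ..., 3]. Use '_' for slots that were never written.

After op 1 (write(18)): arr=[18 _ _ _] head=0 tail=1 count=1
After op 2 (write(1)): arr=[18 1 _ _] head=0 tail=2 count=2
After op 3 (read()): arr=[18 1 _ _] head=1 tail=2 count=1
After op 4 (peek()): arr=[18 1 _ _] head=1 tail=2 count=1
After op 5 (write(11)): arr=[18 1 11 _] head=1 tail=3 count=2
After op 6 (write(9)): arr=[18 1 11 9] head=1 tail=0 count=3
After op 7 (write(7)): arr=[7 1 11 9] head=1 tail=1 count=4
After op 8 (write(5)): arr=[7 5 11 9] head=2 tail=2 count=4

Answer: 7 5 11 9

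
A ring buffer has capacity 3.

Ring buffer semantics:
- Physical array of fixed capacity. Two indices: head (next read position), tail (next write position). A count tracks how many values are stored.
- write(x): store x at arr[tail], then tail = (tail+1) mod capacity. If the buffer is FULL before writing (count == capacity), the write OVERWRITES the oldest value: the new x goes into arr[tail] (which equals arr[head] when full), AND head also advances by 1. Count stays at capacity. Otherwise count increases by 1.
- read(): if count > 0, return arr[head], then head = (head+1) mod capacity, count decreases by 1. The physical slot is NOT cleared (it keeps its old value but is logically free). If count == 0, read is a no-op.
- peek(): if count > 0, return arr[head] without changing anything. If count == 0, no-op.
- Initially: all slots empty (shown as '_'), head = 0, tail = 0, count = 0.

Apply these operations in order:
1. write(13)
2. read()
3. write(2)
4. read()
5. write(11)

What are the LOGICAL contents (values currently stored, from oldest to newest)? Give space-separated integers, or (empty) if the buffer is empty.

After op 1 (write(13)): arr=[13 _ _] head=0 tail=1 count=1
After op 2 (read()): arr=[13 _ _] head=1 tail=1 count=0
After op 3 (write(2)): arr=[13 2 _] head=1 tail=2 count=1
After op 4 (read()): arr=[13 2 _] head=2 tail=2 count=0
After op 5 (write(11)): arr=[13 2 11] head=2 tail=0 count=1

Answer: 11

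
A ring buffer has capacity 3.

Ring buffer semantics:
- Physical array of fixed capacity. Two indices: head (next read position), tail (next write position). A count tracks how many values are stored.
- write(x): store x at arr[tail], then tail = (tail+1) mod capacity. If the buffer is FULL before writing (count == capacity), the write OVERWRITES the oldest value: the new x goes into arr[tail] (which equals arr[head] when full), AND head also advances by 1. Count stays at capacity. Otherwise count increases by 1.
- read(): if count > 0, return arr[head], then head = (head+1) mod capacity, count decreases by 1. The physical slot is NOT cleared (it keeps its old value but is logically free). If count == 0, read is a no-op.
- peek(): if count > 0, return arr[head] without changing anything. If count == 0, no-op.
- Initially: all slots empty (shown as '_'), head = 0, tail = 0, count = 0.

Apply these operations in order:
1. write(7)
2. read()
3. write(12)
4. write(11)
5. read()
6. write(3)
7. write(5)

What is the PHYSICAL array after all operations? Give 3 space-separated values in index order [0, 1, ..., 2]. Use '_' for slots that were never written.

After op 1 (write(7)): arr=[7 _ _] head=0 tail=1 count=1
After op 2 (read()): arr=[7 _ _] head=1 tail=1 count=0
After op 3 (write(12)): arr=[7 12 _] head=1 tail=2 count=1
After op 4 (write(11)): arr=[7 12 11] head=1 tail=0 count=2
After op 5 (read()): arr=[7 12 11] head=2 tail=0 count=1
After op 6 (write(3)): arr=[3 12 11] head=2 tail=1 count=2
After op 7 (write(5)): arr=[3 5 11] head=2 tail=2 count=3

Answer: 3 5 11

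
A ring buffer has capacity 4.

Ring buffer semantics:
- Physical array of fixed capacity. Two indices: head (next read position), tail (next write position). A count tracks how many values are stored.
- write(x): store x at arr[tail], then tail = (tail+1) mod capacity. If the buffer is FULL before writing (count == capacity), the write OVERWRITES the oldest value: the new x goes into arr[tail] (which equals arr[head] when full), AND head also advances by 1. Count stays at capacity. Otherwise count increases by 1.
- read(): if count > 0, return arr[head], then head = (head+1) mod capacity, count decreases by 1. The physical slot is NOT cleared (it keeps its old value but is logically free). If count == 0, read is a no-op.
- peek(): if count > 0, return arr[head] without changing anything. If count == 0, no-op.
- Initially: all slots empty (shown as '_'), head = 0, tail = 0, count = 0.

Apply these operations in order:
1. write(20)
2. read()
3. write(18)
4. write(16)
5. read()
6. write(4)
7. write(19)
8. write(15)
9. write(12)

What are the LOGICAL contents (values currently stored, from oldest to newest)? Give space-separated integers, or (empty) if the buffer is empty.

Answer: 4 19 15 12

Derivation:
After op 1 (write(20)): arr=[20 _ _ _] head=0 tail=1 count=1
After op 2 (read()): arr=[20 _ _ _] head=1 tail=1 count=0
After op 3 (write(18)): arr=[20 18 _ _] head=1 tail=2 count=1
After op 4 (write(16)): arr=[20 18 16 _] head=1 tail=3 count=2
After op 5 (read()): arr=[20 18 16 _] head=2 tail=3 count=1
After op 6 (write(4)): arr=[20 18 16 4] head=2 tail=0 count=2
After op 7 (write(19)): arr=[19 18 16 4] head=2 tail=1 count=3
After op 8 (write(15)): arr=[19 15 16 4] head=2 tail=2 count=4
After op 9 (write(12)): arr=[19 15 12 4] head=3 tail=3 count=4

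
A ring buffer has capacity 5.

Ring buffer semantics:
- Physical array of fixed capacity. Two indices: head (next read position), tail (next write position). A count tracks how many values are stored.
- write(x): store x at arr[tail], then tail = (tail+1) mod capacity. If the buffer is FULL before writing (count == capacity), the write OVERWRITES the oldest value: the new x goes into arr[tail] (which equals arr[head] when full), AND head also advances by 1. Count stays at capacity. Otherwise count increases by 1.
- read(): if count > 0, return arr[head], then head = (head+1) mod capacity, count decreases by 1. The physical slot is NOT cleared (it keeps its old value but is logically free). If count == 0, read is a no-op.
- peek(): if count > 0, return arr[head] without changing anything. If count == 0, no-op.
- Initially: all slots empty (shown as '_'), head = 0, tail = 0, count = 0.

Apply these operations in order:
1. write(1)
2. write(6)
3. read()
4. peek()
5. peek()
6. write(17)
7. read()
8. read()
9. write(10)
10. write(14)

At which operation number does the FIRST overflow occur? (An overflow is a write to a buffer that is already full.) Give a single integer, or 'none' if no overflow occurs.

After op 1 (write(1)): arr=[1 _ _ _ _] head=0 tail=1 count=1
After op 2 (write(6)): arr=[1 6 _ _ _] head=0 tail=2 count=2
After op 3 (read()): arr=[1 6 _ _ _] head=1 tail=2 count=1
After op 4 (peek()): arr=[1 6 _ _ _] head=1 tail=2 count=1
After op 5 (peek()): arr=[1 6 _ _ _] head=1 tail=2 count=1
After op 6 (write(17)): arr=[1 6 17 _ _] head=1 tail=3 count=2
After op 7 (read()): arr=[1 6 17 _ _] head=2 tail=3 count=1
After op 8 (read()): arr=[1 6 17 _ _] head=3 tail=3 count=0
After op 9 (write(10)): arr=[1 6 17 10 _] head=3 tail=4 count=1
After op 10 (write(14)): arr=[1 6 17 10 14] head=3 tail=0 count=2

Answer: none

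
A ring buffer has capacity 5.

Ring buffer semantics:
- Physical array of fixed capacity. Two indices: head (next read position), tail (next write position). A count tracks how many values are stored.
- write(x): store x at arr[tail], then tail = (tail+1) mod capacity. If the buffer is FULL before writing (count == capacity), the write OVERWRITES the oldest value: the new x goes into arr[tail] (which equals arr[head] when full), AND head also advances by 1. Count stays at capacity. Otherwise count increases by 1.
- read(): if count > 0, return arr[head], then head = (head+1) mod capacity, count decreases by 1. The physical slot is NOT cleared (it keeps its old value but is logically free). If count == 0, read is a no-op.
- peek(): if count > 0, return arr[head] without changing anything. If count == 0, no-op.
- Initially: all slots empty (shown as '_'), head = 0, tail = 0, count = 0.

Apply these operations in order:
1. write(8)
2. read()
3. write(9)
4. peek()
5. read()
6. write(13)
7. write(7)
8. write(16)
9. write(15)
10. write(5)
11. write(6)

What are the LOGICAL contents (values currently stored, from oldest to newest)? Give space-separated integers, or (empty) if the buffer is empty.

After op 1 (write(8)): arr=[8 _ _ _ _] head=0 tail=1 count=1
After op 2 (read()): arr=[8 _ _ _ _] head=1 tail=1 count=0
After op 3 (write(9)): arr=[8 9 _ _ _] head=1 tail=2 count=1
After op 4 (peek()): arr=[8 9 _ _ _] head=1 tail=2 count=1
After op 5 (read()): arr=[8 9 _ _ _] head=2 tail=2 count=0
After op 6 (write(13)): arr=[8 9 13 _ _] head=2 tail=3 count=1
After op 7 (write(7)): arr=[8 9 13 7 _] head=2 tail=4 count=2
After op 8 (write(16)): arr=[8 9 13 7 16] head=2 tail=0 count=3
After op 9 (write(15)): arr=[15 9 13 7 16] head=2 tail=1 count=4
After op 10 (write(5)): arr=[15 5 13 7 16] head=2 tail=2 count=5
After op 11 (write(6)): arr=[15 5 6 7 16] head=3 tail=3 count=5

Answer: 7 16 15 5 6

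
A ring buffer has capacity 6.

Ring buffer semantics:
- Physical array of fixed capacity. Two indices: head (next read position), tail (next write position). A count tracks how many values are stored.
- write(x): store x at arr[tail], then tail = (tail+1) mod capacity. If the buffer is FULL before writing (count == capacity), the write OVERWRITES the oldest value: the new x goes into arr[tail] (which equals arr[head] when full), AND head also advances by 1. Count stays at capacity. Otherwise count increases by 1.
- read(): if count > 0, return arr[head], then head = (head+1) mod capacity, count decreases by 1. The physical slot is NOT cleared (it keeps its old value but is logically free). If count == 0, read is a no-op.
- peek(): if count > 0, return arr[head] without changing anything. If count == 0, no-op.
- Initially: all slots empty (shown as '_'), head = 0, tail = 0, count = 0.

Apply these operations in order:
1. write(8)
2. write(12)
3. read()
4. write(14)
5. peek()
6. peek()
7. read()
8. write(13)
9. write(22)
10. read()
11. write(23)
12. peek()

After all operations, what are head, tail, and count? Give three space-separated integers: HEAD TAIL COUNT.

After op 1 (write(8)): arr=[8 _ _ _ _ _] head=0 tail=1 count=1
After op 2 (write(12)): arr=[8 12 _ _ _ _] head=0 tail=2 count=2
After op 3 (read()): arr=[8 12 _ _ _ _] head=1 tail=2 count=1
After op 4 (write(14)): arr=[8 12 14 _ _ _] head=1 tail=3 count=2
After op 5 (peek()): arr=[8 12 14 _ _ _] head=1 tail=3 count=2
After op 6 (peek()): arr=[8 12 14 _ _ _] head=1 tail=3 count=2
After op 7 (read()): arr=[8 12 14 _ _ _] head=2 tail=3 count=1
After op 8 (write(13)): arr=[8 12 14 13 _ _] head=2 tail=4 count=2
After op 9 (write(22)): arr=[8 12 14 13 22 _] head=2 tail=5 count=3
After op 10 (read()): arr=[8 12 14 13 22 _] head=3 tail=5 count=2
After op 11 (write(23)): arr=[8 12 14 13 22 23] head=3 tail=0 count=3
After op 12 (peek()): arr=[8 12 14 13 22 23] head=3 tail=0 count=3

Answer: 3 0 3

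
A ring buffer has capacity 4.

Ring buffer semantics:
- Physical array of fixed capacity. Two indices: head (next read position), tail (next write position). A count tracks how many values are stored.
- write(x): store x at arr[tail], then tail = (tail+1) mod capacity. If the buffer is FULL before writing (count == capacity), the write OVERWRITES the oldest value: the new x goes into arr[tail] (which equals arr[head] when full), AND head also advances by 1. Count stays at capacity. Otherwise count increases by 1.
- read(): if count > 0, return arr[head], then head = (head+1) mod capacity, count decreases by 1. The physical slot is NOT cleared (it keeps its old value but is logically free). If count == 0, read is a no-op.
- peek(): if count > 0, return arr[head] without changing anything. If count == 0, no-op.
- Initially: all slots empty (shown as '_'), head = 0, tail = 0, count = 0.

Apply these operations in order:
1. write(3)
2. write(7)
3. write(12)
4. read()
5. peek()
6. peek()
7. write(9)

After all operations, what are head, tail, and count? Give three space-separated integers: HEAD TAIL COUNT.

Answer: 1 0 3

Derivation:
After op 1 (write(3)): arr=[3 _ _ _] head=0 tail=1 count=1
After op 2 (write(7)): arr=[3 7 _ _] head=0 tail=2 count=2
After op 3 (write(12)): arr=[3 7 12 _] head=0 tail=3 count=3
After op 4 (read()): arr=[3 7 12 _] head=1 tail=3 count=2
After op 5 (peek()): arr=[3 7 12 _] head=1 tail=3 count=2
After op 6 (peek()): arr=[3 7 12 _] head=1 tail=3 count=2
After op 7 (write(9)): arr=[3 7 12 9] head=1 tail=0 count=3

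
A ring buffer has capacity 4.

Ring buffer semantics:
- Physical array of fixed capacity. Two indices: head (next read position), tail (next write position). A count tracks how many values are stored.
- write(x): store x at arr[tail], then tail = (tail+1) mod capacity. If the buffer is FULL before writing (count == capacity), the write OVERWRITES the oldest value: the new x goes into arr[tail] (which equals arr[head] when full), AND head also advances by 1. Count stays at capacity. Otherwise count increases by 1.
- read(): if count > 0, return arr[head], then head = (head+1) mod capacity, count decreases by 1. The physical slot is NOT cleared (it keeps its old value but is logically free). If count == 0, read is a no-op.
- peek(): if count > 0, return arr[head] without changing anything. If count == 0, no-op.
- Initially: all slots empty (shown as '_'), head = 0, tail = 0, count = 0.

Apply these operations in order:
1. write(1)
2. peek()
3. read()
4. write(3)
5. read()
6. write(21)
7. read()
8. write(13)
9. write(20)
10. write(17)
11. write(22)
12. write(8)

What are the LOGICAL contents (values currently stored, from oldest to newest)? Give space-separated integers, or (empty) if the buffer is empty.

After op 1 (write(1)): arr=[1 _ _ _] head=0 tail=1 count=1
After op 2 (peek()): arr=[1 _ _ _] head=0 tail=1 count=1
After op 3 (read()): arr=[1 _ _ _] head=1 tail=1 count=0
After op 4 (write(3)): arr=[1 3 _ _] head=1 tail=2 count=1
After op 5 (read()): arr=[1 3 _ _] head=2 tail=2 count=0
After op 6 (write(21)): arr=[1 3 21 _] head=2 tail=3 count=1
After op 7 (read()): arr=[1 3 21 _] head=3 tail=3 count=0
After op 8 (write(13)): arr=[1 3 21 13] head=3 tail=0 count=1
After op 9 (write(20)): arr=[20 3 21 13] head=3 tail=1 count=2
After op 10 (write(17)): arr=[20 17 21 13] head=3 tail=2 count=3
After op 11 (write(22)): arr=[20 17 22 13] head=3 tail=3 count=4
After op 12 (write(8)): arr=[20 17 22 8] head=0 tail=0 count=4

Answer: 20 17 22 8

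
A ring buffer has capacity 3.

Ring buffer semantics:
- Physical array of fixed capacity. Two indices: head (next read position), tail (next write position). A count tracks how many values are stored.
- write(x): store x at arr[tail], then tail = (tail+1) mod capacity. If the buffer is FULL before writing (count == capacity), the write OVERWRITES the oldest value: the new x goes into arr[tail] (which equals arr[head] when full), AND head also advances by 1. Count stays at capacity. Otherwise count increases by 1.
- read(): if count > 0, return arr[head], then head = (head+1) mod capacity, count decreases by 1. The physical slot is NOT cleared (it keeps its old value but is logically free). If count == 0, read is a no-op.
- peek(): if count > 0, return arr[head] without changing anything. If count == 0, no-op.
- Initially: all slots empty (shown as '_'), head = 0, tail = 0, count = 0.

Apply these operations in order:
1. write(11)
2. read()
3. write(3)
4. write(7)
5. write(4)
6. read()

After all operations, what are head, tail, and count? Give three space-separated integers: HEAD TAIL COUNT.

Answer: 2 1 2

Derivation:
After op 1 (write(11)): arr=[11 _ _] head=0 tail=1 count=1
After op 2 (read()): arr=[11 _ _] head=1 tail=1 count=0
After op 3 (write(3)): arr=[11 3 _] head=1 tail=2 count=1
After op 4 (write(7)): arr=[11 3 7] head=1 tail=0 count=2
After op 5 (write(4)): arr=[4 3 7] head=1 tail=1 count=3
After op 6 (read()): arr=[4 3 7] head=2 tail=1 count=2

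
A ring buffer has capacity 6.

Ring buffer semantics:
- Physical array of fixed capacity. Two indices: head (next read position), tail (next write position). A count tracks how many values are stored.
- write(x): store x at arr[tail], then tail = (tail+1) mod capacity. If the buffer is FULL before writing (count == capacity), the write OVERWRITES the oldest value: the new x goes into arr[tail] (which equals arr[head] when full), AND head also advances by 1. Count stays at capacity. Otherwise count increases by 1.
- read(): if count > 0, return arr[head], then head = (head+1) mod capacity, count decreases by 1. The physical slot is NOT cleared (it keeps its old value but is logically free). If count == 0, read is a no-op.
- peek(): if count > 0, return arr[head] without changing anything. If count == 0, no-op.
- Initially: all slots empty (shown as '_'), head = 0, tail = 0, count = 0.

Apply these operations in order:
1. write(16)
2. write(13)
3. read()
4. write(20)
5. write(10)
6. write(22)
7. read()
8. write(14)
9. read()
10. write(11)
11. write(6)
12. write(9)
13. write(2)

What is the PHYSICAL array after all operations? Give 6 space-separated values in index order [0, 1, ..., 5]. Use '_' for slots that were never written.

After op 1 (write(16)): arr=[16 _ _ _ _ _] head=0 tail=1 count=1
After op 2 (write(13)): arr=[16 13 _ _ _ _] head=0 tail=2 count=2
After op 3 (read()): arr=[16 13 _ _ _ _] head=1 tail=2 count=1
After op 4 (write(20)): arr=[16 13 20 _ _ _] head=1 tail=3 count=2
After op 5 (write(10)): arr=[16 13 20 10 _ _] head=1 tail=4 count=3
After op 6 (write(22)): arr=[16 13 20 10 22 _] head=1 tail=5 count=4
After op 7 (read()): arr=[16 13 20 10 22 _] head=2 tail=5 count=3
After op 8 (write(14)): arr=[16 13 20 10 22 14] head=2 tail=0 count=4
After op 9 (read()): arr=[16 13 20 10 22 14] head=3 tail=0 count=3
After op 10 (write(11)): arr=[11 13 20 10 22 14] head=3 tail=1 count=4
After op 11 (write(6)): arr=[11 6 20 10 22 14] head=3 tail=2 count=5
After op 12 (write(9)): arr=[11 6 9 10 22 14] head=3 tail=3 count=6
After op 13 (write(2)): arr=[11 6 9 2 22 14] head=4 tail=4 count=6

Answer: 11 6 9 2 22 14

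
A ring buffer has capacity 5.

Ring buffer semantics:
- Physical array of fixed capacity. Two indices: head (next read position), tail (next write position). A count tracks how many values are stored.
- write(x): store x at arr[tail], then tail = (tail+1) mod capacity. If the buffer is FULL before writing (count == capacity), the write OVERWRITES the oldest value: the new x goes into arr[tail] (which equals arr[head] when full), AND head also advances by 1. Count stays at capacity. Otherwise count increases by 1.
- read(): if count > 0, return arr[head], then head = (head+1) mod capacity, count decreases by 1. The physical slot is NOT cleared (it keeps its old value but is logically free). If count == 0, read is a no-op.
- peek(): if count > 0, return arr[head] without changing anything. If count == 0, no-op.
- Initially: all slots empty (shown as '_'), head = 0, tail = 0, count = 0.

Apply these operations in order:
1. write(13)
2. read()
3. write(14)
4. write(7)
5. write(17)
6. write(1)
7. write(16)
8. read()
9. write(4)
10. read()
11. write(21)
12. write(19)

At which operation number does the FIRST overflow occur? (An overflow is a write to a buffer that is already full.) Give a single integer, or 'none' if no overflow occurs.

Answer: 12

Derivation:
After op 1 (write(13)): arr=[13 _ _ _ _] head=0 tail=1 count=1
After op 2 (read()): arr=[13 _ _ _ _] head=1 tail=1 count=0
After op 3 (write(14)): arr=[13 14 _ _ _] head=1 tail=2 count=1
After op 4 (write(7)): arr=[13 14 7 _ _] head=1 tail=3 count=2
After op 5 (write(17)): arr=[13 14 7 17 _] head=1 tail=4 count=3
After op 6 (write(1)): arr=[13 14 7 17 1] head=1 tail=0 count=4
After op 7 (write(16)): arr=[16 14 7 17 1] head=1 tail=1 count=5
After op 8 (read()): arr=[16 14 7 17 1] head=2 tail=1 count=4
After op 9 (write(4)): arr=[16 4 7 17 1] head=2 tail=2 count=5
After op 10 (read()): arr=[16 4 7 17 1] head=3 tail=2 count=4
After op 11 (write(21)): arr=[16 4 21 17 1] head=3 tail=3 count=5
After op 12 (write(19)): arr=[16 4 21 19 1] head=4 tail=4 count=5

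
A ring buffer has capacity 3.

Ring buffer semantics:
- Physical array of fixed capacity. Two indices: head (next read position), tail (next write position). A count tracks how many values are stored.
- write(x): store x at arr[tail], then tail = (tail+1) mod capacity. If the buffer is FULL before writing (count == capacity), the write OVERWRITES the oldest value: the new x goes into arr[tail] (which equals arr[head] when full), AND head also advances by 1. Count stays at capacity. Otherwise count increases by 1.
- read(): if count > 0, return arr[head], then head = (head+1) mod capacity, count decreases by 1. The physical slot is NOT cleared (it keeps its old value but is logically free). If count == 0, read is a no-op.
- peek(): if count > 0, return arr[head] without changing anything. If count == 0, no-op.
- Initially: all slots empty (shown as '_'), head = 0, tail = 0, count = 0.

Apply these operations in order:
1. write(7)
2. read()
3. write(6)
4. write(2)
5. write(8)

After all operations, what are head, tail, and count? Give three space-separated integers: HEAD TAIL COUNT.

After op 1 (write(7)): arr=[7 _ _] head=0 tail=1 count=1
After op 2 (read()): arr=[7 _ _] head=1 tail=1 count=0
After op 3 (write(6)): arr=[7 6 _] head=1 tail=2 count=1
After op 4 (write(2)): arr=[7 6 2] head=1 tail=0 count=2
After op 5 (write(8)): arr=[8 6 2] head=1 tail=1 count=3

Answer: 1 1 3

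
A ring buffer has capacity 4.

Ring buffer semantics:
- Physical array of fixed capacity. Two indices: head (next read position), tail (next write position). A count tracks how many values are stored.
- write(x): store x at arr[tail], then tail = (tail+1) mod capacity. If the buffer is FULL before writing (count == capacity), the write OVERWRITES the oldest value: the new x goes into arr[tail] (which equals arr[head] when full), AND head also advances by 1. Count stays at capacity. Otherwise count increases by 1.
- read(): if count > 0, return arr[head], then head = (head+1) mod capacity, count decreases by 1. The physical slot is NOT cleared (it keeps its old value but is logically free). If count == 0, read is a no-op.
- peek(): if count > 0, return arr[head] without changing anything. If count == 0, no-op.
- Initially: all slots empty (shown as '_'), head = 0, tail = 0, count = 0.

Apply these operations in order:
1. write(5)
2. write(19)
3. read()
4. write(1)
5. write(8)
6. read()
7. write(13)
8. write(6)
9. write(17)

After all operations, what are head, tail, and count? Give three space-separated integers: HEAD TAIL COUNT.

After op 1 (write(5)): arr=[5 _ _ _] head=0 tail=1 count=1
After op 2 (write(19)): arr=[5 19 _ _] head=0 tail=2 count=2
After op 3 (read()): arr=[5 19 _ _] head=1 tail=2 count=1
After op 4 (write(1)): arr=[5 19 1 _] head=1 tail=3 count=2
After op 5 (write(8)): arr=[5 19 1 8] head=1 tail=0 count=3
After op 6 (read()): arr=[5 19 1 8] head=2 tail=0 count=2
After op 7 (write(13)): arr=[13 19 1 8] head=2 tail=1 count=3
After op 8 (write(6)): arr=[13 6 1 8] head=2 tail=2 count=4
After op 9 (write(17)): arr=[13 6 17 8] head=3 tail=3 count=4

Answer: 3 3 4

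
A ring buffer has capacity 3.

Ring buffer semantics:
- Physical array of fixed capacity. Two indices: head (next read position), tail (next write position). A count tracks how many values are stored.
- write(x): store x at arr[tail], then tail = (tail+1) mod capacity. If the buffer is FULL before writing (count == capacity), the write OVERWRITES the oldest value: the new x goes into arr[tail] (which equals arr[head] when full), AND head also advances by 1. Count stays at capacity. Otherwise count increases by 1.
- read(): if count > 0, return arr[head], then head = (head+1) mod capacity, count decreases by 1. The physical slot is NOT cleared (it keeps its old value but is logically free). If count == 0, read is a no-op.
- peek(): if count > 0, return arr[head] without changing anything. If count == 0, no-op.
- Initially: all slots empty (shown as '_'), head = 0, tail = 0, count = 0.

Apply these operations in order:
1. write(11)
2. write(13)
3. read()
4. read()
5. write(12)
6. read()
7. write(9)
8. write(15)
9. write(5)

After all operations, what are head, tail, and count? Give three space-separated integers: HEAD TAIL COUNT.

After op 1 (write(11)): arr=[11 _ _] head=0 tail=1 count=1
After op 2 (write(13)): arr=[11 13 _] head=0 tail=2 count=2
After op 3 (read()): arr=[11 13 _] head=1 tail=2 count=1
After op 4 (read()): arr=[11 13 _] head=2 tail=2 count=0
After op 5 (write(12)): arr=[11 13 12] head=2 tail=0 count=1
After op 6 (read()): arr=[11 13 12] head=0 tail=0 count=0
After op 7 (write(9)): arr=[9 13 12] head=0 tail=1 count=1
After op 8 (write(15)): arr=[9 15 12] head=0 tail=2 count=2
After op 9 (write(5)): arr=[9 15 5] head=0 tail=0 count=3

Answer: 0 0 3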